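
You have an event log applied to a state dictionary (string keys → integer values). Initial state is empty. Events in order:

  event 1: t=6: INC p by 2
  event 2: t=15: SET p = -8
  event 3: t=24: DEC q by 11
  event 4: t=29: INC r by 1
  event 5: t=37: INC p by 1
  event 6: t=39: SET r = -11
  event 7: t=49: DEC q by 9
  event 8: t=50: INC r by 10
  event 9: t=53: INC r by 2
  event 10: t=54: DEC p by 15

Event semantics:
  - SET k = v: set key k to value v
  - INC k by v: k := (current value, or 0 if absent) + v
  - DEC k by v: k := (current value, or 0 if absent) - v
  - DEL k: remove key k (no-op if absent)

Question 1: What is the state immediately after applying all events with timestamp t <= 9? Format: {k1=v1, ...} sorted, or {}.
Apply events with t <= 9 (1 events):
  after event 1 (t=6: INC p by 2): {p=2}

Answer: {p=2}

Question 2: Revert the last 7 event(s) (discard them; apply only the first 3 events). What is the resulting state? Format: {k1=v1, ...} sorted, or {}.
Keep first 3 events (discard last 7):
  after event 1 (t=6: INC p by 2): {p=2}
  after event 2 (t=15: SET p = -8): {p=-8}
  after event 3 (t=24: DEC q by 11): {p=-8, q=-11}

Answer: {p=-8, q=-11}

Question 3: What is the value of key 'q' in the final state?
Answer: -20

Derivation:
Track key 'q' through all 10 events:
  event 1 (t=6: INC p by 2): q unchanged
  event 2 (t=15: SET p = -8): q unchanged
  event 3 (t=24: DEC q by 11): q (absent) -> -11
  event 4 (t=29: INC r by 1): q unchanged
  event 5 (t=37: INC p by 1): q unchanged
  event 6 (t=39: SET r = -11): q unchanged
  event 7 (t=49: DEC q by 9): q -11 -> -20
  event 8 (t=50: INC r by 10): q unchanged
  event 9 (t=53: INC r by 2): q unchanged
  event 10 (t=54: DEC p by 15): q unchanged
Final: q = -20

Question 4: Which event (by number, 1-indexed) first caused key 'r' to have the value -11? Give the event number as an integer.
Looking for first event where r becomes -11:
  event 4: r = 1
  event 5: r = 1
  event 6: r 1 -> -11  <-- first match

Answer: 6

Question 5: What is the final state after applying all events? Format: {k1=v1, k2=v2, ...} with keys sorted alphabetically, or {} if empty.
  after event 1 (t=6: INC p by 2): {p=2}
  after event 2 (t=15: SET p = -8): {p=-8}
  after event 3 (t=24: DEC q by 11): {p=-8, q=-11}
  after event 4 (t=29: INC r by 1): {p=-8, q=-11, r=1}
  after event 5 (t=37: INC p by 1): {p=-7, q=-11, r=1}
  after event 6 (t=39: SET r = -11): {p=-7, q=-11, r=-11}
  after event 7 (t=49: DEC q by 9): {p=-7, q=-20, r=-11}
  after event 8 (t=50: INC r by 10): {p=-7, q=-20, r=-1}
  after event 9 (t=53: INC r by 2): {p=-7, q=-20, r=1}
  after event 10 (t=54: DEC p by 15): {p=-22, q=-20, r=1}

Answer: {p=-22, q=-20, r=1}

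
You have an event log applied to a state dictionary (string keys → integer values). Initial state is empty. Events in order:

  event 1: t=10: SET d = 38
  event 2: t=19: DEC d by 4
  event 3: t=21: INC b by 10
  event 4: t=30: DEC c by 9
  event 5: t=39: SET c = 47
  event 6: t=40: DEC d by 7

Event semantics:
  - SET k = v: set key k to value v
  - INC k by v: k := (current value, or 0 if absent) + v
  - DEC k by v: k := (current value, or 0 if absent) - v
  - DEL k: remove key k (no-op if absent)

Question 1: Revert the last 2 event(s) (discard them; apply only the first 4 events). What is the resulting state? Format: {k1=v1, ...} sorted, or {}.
Keep first 4 events (discard last 2):
  after event 1 (t=10: SET d = 38): {d=38}
  after event 2 (t=19: DEC d by 4): {d=34}
  after event 3 (t=21: INC b by 10): {b=10, d=34}
  after event 4 (t=30: DEC c by 9): {b=10, c=-9, d=34}

Answer: {b=10, c=-9, d=34}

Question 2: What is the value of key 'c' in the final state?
Answer: 47

Derivation:
Track key 'c' through all 6 events:
  event 1 (t=10: SET d = 38): c unchanged
  event 2 (t=19: DEC d by 4): c unchanged
  event 3 (t=21: INC b by 10): c unchanged
  event 4 (t=30: DEC c by 9): c (absent) -> -9
  event 5 (t=39: SET c = 47): c -9 -> 47
  event 6 (t=40: DEC d by 7): c unchanged
Final: c = 47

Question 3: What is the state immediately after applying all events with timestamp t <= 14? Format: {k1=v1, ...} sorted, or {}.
Answer: {d=38}

Derivation:
Apply events with t <= 14 (1 events):
  after event 1 (t=10: SET d = 38): {d=38}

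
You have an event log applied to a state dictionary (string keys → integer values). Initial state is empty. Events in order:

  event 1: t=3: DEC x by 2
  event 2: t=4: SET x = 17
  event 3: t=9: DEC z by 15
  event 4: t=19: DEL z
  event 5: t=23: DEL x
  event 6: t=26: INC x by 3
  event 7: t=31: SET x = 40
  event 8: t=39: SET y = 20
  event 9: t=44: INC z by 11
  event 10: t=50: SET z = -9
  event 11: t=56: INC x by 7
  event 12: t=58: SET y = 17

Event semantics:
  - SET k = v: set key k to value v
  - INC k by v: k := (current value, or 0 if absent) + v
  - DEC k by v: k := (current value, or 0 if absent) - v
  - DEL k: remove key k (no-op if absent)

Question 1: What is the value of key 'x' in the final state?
Answer: 47

Derivation:
Track key 'x' through all 12 events:
  event 1 (t=3: DEC x by 2): x (absent) -> -2
  event 2 (t=4: SET x = 17): x -2 -> 17
  event 3 (t=9: DEC z by 15): x unchanged
  event 4 (t=19: DEL z): x unchanged
  event 5 (t=23: DEL x): x 17 -> (absent)
  event 6 (t=26: INC x by 3): x (absent) -> 3
  event 7 (t=31: SET x = 40): x 3 -> 40
  event 8 (t=39: SET y = 20): x unchanged
  event 9 (t=44: INC z by 11): x unchanged
  event 10 (t=50: SET z = -9): x unchanged
  event 11 (t=56: INC x by 7): x 40 -> 47
  event 12 (t=58: SET y = 17): x unchanged
Final: x = 47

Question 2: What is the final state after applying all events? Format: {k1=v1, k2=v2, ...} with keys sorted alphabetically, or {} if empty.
Answer: {x=47, y=17, z=-9}

Derivation:
  after event 1 (t=3: DEC x by 2): {x=-2}
  after event 2 (t=4: SET x = 17): {x=17}
  after event 3 (t=9: DEC z by 15): {x=17, z=-15}
  after event 4 (t=19: DEL z): {x=17}
  after event 5 (t=23: DEL x): {}
  after event 6 (t=26: INC x by 3): {x=3}
  after event 7 (t=31: SET x = 40): {x=40}
  after event 8 (t=39: SET y = 20): {x=40, y=20}
  after event 9 (t=44: INC z by 11): {x=40, y=20, z=11}
  after event 10 (t=50: SET z = -9): {x=40, y=20, z=-9}
  after event 11 (t=56: INC x by 7): {x=47, y=20, z=-9}
  after event 12 (t=58: SET y = 17): {x=47, y=17, z=-9}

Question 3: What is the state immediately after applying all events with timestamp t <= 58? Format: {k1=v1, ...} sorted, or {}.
Apply events with t <= 58 (12 events):
  after event 1 (t=3: DEC x by 2): {x=-2}
  after event 2 (t=4: SET x = 17): {x=17}
  after event 3 (t=9: DEC z by 15): {x=17, z=-15}
  after event 4 (t=19: DEL z): {x=17}
  after event 5 (t=23: DEL x): {}
  after event 6 (t=26: INC x by 3): {x=3}
  after event 7 (t=31: SET x = 40): {x=40}
  after event 8 (t=39: SET y = 20): {x=40, y=20}
  after event 9 (t=44: INC z by 11): {x=40, y=20, z=11}
  after event 10 (t=50: SET z = -9): {x=40, y=20, z=-9}
  after event 11 (t=56: INC x by 7): {x=47, y=20, z=-9}
  after event 12 (t=58: SET y = 17): {x=47, y=17, z=-9}

Answer: {x=47, y=17, z=-9}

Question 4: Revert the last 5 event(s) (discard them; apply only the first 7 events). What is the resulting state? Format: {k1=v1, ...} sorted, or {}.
Answer: {x=40}

Derivation:
Keep first 7 events (discard last 5):
  after event 1 (t=3: DEC x by 2): {x=-2}
  after event 2 (t=4: SET x = 17): {x=17}
  after event 3 (t=9: DEC z by 15): {x=17, z=-15}
  after event 4 (t=19: DEL z): {x=17}
  after event 5 (t=23: DEL x): {}
  after event 6 (t=26: INC x by 3): {x=3}
  after event 7 (t=31: SET x = 40): {x=40}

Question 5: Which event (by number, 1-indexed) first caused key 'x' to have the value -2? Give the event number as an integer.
Answer: 1

Derivation:
Looking for first event where x becomes -2:
  event 1: x (absent) -> -2  <-- first match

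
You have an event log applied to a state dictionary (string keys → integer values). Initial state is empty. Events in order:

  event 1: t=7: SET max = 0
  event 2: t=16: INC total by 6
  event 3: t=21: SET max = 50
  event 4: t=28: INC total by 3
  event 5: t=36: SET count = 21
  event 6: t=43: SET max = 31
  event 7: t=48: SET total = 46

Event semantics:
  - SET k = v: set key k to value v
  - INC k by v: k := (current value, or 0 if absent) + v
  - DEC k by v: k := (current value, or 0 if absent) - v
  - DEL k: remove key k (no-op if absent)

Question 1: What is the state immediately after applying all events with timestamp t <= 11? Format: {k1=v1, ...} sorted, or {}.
Answer: {max=0}

Derivation:
Apply events with t <= 11 (1 events):
  after event 1 (t=7: SET max = 0): {max=0}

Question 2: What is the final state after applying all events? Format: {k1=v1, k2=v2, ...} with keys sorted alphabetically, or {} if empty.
  after event 1 (t=7: SET max = 0): {max=0}
  after event 2 (t=16: INC total by 6): {max=0, total=6}
  after event 3 (t=21: SET max = 50): {max=50, total=6}
  after event 4 (t=28: INC total by 3): {max=50, total=9}
  after event 5 (t=36: SET count = 21): {count=21, max=50, total=9}
  after event 6 (t=43: SET max = 31): {count=21, max=31, total=9}
  after event 7 (t=48: SET total = 46): {count=21, max=31, total=46}

Answer: {count=21, max=31, total=46}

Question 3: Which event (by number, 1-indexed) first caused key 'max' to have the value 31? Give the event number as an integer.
Answer: 6

Derivation:
Looking for first event where max becomes 31:
  event 1: max = 0
  event 2: max = 0
  event 3: max = 50
  event 4: max = 50
  event 5: max = 50
  event 6: max 50 -> 31  <-- first match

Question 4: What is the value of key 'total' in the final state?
Answer: 46

Derivation:
Track key 'total' through all 7 events:
  event 1 (t=7: SET max = 0): total unchanged
  event 2 (t=16: INC total by 6): total (absent) -> 6
  event 3 (t=21: SET max = 50): total unchanged
  event 4 (t=28: INC total by 3): total 6 -> 9
  event 5 (t=36: SET count = 21): total unchanged
  event 6 (t=43: SET max = 31): total unchanged
  event 7 (t=48: SET total = 46): total 9 -> 46
Final: total = 46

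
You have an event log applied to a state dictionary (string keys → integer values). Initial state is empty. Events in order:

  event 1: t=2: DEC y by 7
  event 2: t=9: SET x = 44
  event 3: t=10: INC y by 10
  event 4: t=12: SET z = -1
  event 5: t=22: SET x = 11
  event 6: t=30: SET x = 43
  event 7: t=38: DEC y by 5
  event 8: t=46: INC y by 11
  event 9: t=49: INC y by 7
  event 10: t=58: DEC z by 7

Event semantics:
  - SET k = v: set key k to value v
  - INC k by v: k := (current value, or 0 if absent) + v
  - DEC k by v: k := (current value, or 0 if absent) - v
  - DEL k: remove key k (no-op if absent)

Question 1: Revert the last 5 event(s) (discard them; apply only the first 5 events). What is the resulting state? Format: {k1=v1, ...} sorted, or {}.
Keep first 5 events (discard last 5):
  after event 1 (t=2: DEC y by 7): {y=-7}
  after event 2 (t=9: SET x = 44): {x=44, y=-7}
  after event 3 (t=10: INC y by 10): {x=44, y=3}
  after event 4 (t=12: SET z = -1): {x=44, y=3, z=-1}
  after event 5 (t=22: SET x = 11): {x=11, y=3, z=-1}

Answer: {x=11, y=3, z=-1}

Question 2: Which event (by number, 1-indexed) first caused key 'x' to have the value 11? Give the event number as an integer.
Looking for first event where x becomes 11:
  event 2: x = 44
  event 3: x = 44
  event 4: x = 44
  event 5: x 44 -> 11  <-- first match

Answer: 5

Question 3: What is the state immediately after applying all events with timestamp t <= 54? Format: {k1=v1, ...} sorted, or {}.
Answer: {x=43, y=16, z=-1}

Derivation:
Apply events with t <= 54 (9 events):
  after event 1 (t=2: DEC y by 7): {y=-7}
  after event 2 (t=9: SET x = 44): {x=44, y=-7}
  after event 3 (t=10: INC y by 10): {x=44, y=3}
  after event 4 (t=12: SET z = -1): {x=44, y=3, z=-1}
  after event 5 (t=22: SET x = 11): {x=11, y=3, z=-1}
  after event 6 (t=30: SET x = 43): {x=43, y=3, z=-1}
  after event 7 (t=38: DEC y by 5): {x=43, y=-2, z=-1}
  after event 8 (t=46: INC y by 11): {x=43, y=9, z=-1}
  after event 9 (t=49: INC y by 7): {x=43, y=16, z=-1}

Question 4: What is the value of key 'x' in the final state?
Track key 'x' through all 10 events:
  event 1 (t=2: DEC y by 7): x unchanged
  event 2 (t=9: SET x = 44): x (absent) -> 44
  event 3 (t=10: INC y by 10): x unchanged
  event 4 (t=12: SET z = -1): x unchanged
  event 5 (t=22: SET x = 11): x 44 -> 11
  event 6 (t=30: SET x = 43): x 11 -> 43
  event 7 (t=38: DEC y by 5): x unchanged
  event 8 (t=46: INC y by 11): x unchanged
  event 9 (t=49: INC y by 7): x unchanged
  event 10 (t=58: DEC z by 7): x unchanged
Final: x = 43

Answer: 43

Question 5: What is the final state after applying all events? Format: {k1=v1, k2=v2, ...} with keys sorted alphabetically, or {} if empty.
  after event 1 (t=2: DEC y by 7): {y=-7}
  after event 2 (t=9: SET x = 44): {x=44, y=-7}
  after event 3 (t=10: INC y by 10): {x=44, y=3}
  after event 4 (t=12: SET z = -1): {x=44, y=3, z=-1}
  after event 5 (t=22: SET x = 11): {x=11, y=3, z=-1}
  after event 6 (t=30: SET x = 43): {x=43, y=3, z=-1}
  after event 7 (t=38: DEC y by 5): {x=43, y=-2, z=-1}
  after event 8 (t=46: INC y by 11): {x=43, y=9, z=-1}
  after event 9 (t=49: INC y by 7): {x=43, y=16, z=-1}
  after event 10 (t=58: DEC z by 7): {x=43, y=16, z=-8}

Answer: {x=43, y=16, z=-8}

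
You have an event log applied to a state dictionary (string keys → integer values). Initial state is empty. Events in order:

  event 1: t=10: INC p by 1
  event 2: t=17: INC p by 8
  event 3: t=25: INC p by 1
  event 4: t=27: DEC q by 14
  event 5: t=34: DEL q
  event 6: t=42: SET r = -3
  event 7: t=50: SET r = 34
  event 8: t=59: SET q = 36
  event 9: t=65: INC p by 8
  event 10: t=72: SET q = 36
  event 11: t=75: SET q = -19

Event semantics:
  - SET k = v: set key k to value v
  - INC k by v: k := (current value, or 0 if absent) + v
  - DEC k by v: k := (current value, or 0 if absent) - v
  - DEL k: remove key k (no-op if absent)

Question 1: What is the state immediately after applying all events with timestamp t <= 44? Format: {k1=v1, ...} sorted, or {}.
Apply events with t <= 44 (6 events):
  after event 1 (t=10: INC p by 1): {p=1}
  after event 2 (t=17: INC p by 8): {p=9}
  after event 3 (t=25: INC p by 1): {p=10}
  after event 4 (t=27: DEC q by 14): {p=10, q=-14}
  after event 5 (t=34: DEL q): {p=10}
  after event 6 (t=42: SET r = -3): {p=10, r=-3}

Answer: {p=10, r=-3}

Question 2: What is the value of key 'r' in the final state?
Answer: 34

Derivation:
Track key 'r' through all 11 events:
  event 1 (t=10: INC p by 1): r unchanged
  event 2 (t=17: INC p by 8): r unchanged
  event 3 (t=25: INC p by 1): r unchanged
  event 4 (t=27: DEC q by 14): r unchanged
  event 5 (t=34: DEL q): r unchanged
  event 6 (t=42: SET r = -3): r (absent) -> -3
  event 7 (t=50: SET r = 34): r -3 -> 34
  event 8 (t=59: SET q = 36): r unchanged
  event 9 (t=65: INC p by 8): r unchanged
  event 10 (t=72: SET q = 36): r unchanged
  event 11 (t=75: SET q = -19): r unchanged
Final: r = 34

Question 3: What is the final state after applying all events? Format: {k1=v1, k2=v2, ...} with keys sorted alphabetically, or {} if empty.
Answer: {p=18, q=-19, r=34}

Derivation:
  after event 1 (t=10: INC p by 1): {p=1}
  after event 2 (t=17: INC p by 8): {p=9}
  after event 3 (t=25: INC p by 1): {p=10}
  after event 4 (t=27: DEC q by 14): {p=10, q=-14}
  after event 5 (t=34: DEL q): {p=10}
  after event 6 (t=42: SET r = -3): {p=10, r=-3}
  after event 7 (t=50: SET r = 34): {p=10, r=34}
  after event 8 (t=59: SET q = 36): {p=10, q=36, r=34}
  after event 9 (t=65: INC p by 8): {p=18, q=36, r=34}
  after event 10 (t=72: SET q = 36): {p=18, q=36, r=34}
  after event 11 (t=75: SET q = -19): {p=18, q=-19, r=34}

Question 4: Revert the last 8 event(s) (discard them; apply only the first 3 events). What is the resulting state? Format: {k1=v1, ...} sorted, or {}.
Keep first 3 events (discard last 8):
  after event 1 (t=10: INC p by 1): {p=1}
  after event 2 (t=17: INC p by 8): {p=9}
  after event 3 (t=25: INC p by 1): {p=10}

Answer: {p=10}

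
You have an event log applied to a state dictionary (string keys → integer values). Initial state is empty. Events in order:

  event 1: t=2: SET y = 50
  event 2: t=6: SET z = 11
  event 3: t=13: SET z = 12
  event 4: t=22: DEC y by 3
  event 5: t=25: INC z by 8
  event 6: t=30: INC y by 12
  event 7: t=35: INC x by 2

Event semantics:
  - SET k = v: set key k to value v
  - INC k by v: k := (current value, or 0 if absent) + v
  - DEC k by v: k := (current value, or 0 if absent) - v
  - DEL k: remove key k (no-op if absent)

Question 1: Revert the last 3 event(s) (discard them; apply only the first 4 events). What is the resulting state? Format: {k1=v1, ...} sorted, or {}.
Keep first 4 events (discard last 3):
  after event 1 (t=2: SET y = 50): {y=50}
  after event 2 (t=6: SET z = 11): {y=50, z=11}
  after event 3 (t=13: SET z = 12): {y=50, z=12}
  after event 4 (t=22: DEC y by 3): {y=47, z=12}

Answer: {y=47, z=12}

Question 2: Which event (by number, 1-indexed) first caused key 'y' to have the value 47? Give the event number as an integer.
Looking for first event where y becomes 47:
  event 1: y = 50
  event 2: y = 50
  event 3: y = 50
  event 4: y 50 -> 47  <-- first match

Answer: 4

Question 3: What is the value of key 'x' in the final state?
Answer: 2

Derivation:
Track key 'x' through all 7 events:
  event 1 (t=2: SET y = 50): x unchanged
  event 2 (t=6: SET z = 11): x unchanged
  event 3 (t=13: SET z = 12): x unchanged
  event 4 (t=22: DEC y by 3): x unchanged
  event 5 (t=25: INC z by 8): x unchanged
  event 6 (t=30: INC y by 12): x unchanged
  event 7 (t=35: INC x by 2): x (absent) -> 2
Final: x = 2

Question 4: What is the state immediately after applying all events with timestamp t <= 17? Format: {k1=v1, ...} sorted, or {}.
Answer: {y=50, z=12}

Derivation:
Apply events with t <= 17 (3 events):
  after event 1 (t=2: SET y = 50): {y=50}
  after event 2 (t=6: SET z = 11): {y=50, z=11}
  after event 3 (t=13: SET z = 12): {y=50, z=12}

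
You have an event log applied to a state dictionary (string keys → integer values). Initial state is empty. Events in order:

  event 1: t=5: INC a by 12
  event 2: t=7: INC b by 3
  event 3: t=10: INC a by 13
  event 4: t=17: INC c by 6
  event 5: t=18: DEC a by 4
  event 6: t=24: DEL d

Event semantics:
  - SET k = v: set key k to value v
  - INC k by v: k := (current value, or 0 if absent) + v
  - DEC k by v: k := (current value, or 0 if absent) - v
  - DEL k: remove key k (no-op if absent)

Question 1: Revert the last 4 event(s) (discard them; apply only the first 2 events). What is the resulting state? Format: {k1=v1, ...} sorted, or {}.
Keep first 2 events (discard last 4):
  after event 1 (t=5: INC a by 12): {a=12}
  after event 2 (t=7: INC b by 3): {a=12, b=3}

Answer: {a=12, b=3}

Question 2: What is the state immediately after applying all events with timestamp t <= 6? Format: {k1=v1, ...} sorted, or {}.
Answer: {a=12}

Derivation:
Apply events with t <= 6 (1 events):
  after event 1 (t=5: INC a by 12): {a=12}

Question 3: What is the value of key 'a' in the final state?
Track key 'a' through all 6 events:
  event 1 (t=5: INC a by 12): a (absent) -> 12
  event 2 (t=7: INC b by 3): a unchanged
  event 3 (t=10: INC a by 13): a 12 -> 25
  event 4 (t=17: INC c by 6): a unchanged
  event 5 (t=18: DEC a by 4): a 25 -> 21
  event 6 (t=24: DEL d): a unchanged
Final: a = 21

Answer: 21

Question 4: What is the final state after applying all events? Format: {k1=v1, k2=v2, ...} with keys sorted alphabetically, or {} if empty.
Answer: {a=21, b=3, c=6}

Derivation:
  after event 1 (t=5: INC a by 12): {a=12}
  after event 2 (t=7: INC b by 3): {a=12, b=3}
  after event 3 (t=10: INC a by 13): {a=25, b=3}
  after event 4 (t=17: INC c by 6): {a=25, b=3, c=6}
  after event 5 (t=18: DEC a by 4): {a=21, b=3, c=6}
  after event 6 (t=24: DEL d): {a=21, b=3, c=6}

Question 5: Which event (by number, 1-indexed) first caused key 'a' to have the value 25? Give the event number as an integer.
Looking for first event where a becomes 25:
  event 1: a = 12
  event 2: a = 12
  event 3: a 12 -> 25  <-- first match

Answer: 3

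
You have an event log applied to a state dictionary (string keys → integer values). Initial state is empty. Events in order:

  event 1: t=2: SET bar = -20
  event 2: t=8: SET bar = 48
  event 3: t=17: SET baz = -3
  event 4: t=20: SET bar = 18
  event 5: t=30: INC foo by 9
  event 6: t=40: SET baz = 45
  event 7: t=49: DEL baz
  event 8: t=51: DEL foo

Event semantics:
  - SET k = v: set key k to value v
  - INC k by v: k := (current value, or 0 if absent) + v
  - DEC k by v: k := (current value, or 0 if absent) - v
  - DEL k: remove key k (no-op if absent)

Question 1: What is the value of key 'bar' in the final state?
Answer: 18

Derivation:
Track key 'bar' through all 8 events:
  event 1 (t=2: SET bar = -20): bar (absent) -> -20
  event 2 (t=8: SET bar = 48): bar -20 -> 48
  event 3 (t=17: SET baz = -3): bar unchanged
  event 4 (t=20: SET bar = 18): bar 48 -> 18
  event 5 (t=30: INC foo by 9): bar unchanged
  event 6 (t=40: SET baz = 45): bar unchanged
  event 7 (t=49: DEL baz): bar unchanged
  event 8 (t=51: DEL foo): bar unchanged
Final: bar = 18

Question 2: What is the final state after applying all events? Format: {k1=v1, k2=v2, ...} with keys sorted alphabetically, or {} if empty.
Answer: {bar=18}

Derivation:
  after event 1 (t=2: SET bar = -20): {bar=-20}
  after event 2 (t=8: SET bar = 48): {bar=48}
  after event 3 (t=17: SET baz = -3): {bar=48, baz=-3}
  after event 4 (t=20: SET bar = 18): {bar=18, baz=-3}
  after event 5 (t=30: INC foo by 9): {bar=18, baz=-3, foo=9}
  after event 6 (t=40: SET baz = 45): {bar=18, baz=45, foo=9}
  after event 7 (t=49: DEL baz): {bar=18, foo=9}
  after event 8 (t=51: DEL foo): {bar=18}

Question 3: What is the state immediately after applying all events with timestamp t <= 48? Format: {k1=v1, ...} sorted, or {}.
Apply events with t <= 48 (6 events):
  after event 1 (t=2: SET bar = -20): {bar=-20}
  after event 2 (t=8: SET bar = 48): {bar=48}
  after event 3 (t=17: SET baz = -3): {bar=48, baz=-3}
  after event 4 (t=20: SET bar = 18): {bar=18, baz=-3}
  after event 5 (t=30: INC foo by 9): {bar=18, baz=-3, foo=9}
  after event 6 (t=40: SET baz = 45): {bar=18, baz=45, foo=9}

Answer: {bar=18, baz=45, foo=9}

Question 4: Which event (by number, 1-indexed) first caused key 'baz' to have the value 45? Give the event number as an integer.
Answer: 6

Derivation:
Looking for first event where baz becomes 45:
  event 3: baz = -3
  event 4: baz = -3
  event 5: baz = -3
  event 6: baz -3 -> 45  <-- first match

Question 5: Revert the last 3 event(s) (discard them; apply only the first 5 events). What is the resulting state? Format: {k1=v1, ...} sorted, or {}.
Answer: {bar=18, baz=-3, foo=9}

Derivation:
Keep first 5 events (discard last 3):
  after event 1 (t=2: SET bar = -20): {bar=-20}
  after event 2 (t=8: SET bar = 48): {bar=48}
  after event 3 (t=17: SET baz = -3): {bar=48, baz=-3}
  after event 4 (t=20: SET bar = 18): {bar=18, baz=-3}
  after event 5 (t=30: INC foo by 9): {bar=18, baz=-3, foo=9}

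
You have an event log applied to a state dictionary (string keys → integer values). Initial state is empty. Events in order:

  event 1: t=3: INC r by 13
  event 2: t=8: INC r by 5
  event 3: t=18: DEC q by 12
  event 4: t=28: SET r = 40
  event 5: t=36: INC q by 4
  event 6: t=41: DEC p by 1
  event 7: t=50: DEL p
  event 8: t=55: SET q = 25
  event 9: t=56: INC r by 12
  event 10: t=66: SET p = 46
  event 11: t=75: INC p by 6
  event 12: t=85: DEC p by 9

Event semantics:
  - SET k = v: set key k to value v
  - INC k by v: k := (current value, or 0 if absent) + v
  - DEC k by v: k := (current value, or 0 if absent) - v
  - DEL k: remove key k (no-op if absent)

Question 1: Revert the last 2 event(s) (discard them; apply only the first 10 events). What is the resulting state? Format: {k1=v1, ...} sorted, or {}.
Answer: {p=46, q=25, r=52}

Derivation:
Keep first 10 events (discard last 2):
  after event 1 (t=3: INC r by 13): {r=13}
  after event 2 (t=8: INC r by 5): {r=18}
  after event 3 (t=18: DEC q by 12): {q=-12, r=18}
  after event 4 (t=28: SET r = 40): {q=-12, r=40}
  after event 5 (t=36: INC q by 4): {q=-8, r=40}
  after event 6 (t=41: DEC p by 1): {p=-1, q=-8, r=40}
  after event 7 (t=50: DEL p): {q=-8, r=40}
  after event 8 (t=55: SET q = 25): {q=25, r=40}
  after event 9 (t=56: INC r by 12): {q=25, r=52}
  after event 10 (t=66: SET p = 46): {p=46, q=25, r=52}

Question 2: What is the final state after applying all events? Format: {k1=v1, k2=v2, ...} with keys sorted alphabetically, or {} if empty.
  after event 1 (t=3: INC r by 13): {r=13}
  after event 2 (t=8: INC r by 5): {r=18}
  after event 3 (t=18: DEC q by 12): {q=-12, r=18}
  after event 4 (t=28: SET r = 40): {q=-12, r=40}
  after event 5 (t=36: INC q by 4): {q=-8, r=40}
  after event 6 (t=41: DEC p by 1): {p=-1, q=-8, r=40}
  after event 7 (t=50: DEL p): {q=-8, r=40}
  after event 8 (t=55: SET q = 25): {q=25, r=40}
  after event 9 (t=56: INC r by 12): {q=25, r=52}
  after event 10 (t=66: SET p = 46): {p=46, q=25, r=52}
  after event 11 (t=75: INC p by 6): {p=52, q=25, r=52}
  after event 12 (t=85: DEC p by 9): {p=43, q=25, r=52}

Answer: {p=43, q=25, r=52}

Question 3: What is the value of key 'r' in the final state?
Track key 'r' through all 12 events:
  event 1 (t=3: INC r by 13): r (absent) -> 13
  event 2 (t=8: INC r by 5): r 13 -> 18
  event 3 (t=18: DEC q by 12): r unchanged
  event 4 (t=28: SET r = 40): r 18 -> 40
  event 5 (t=36: INC q by 4): r unchanged
  event 6 (t=41: DEC p by 1): r unchanged
  event 7 (t=50: DEL p): r unchanged
  event 8 (t=55: SET q = 25): r unchanged
  event 9 (t=56: INC r by 12): r 40 -> 52
  event 10 (t=66: SET p = 46): r unchanged
  event 11 (t=75: INC p by 6): r unchanged
  event 12 (t=85: DEC p by 9): r unchanged
Final: r = 52

Answer: 52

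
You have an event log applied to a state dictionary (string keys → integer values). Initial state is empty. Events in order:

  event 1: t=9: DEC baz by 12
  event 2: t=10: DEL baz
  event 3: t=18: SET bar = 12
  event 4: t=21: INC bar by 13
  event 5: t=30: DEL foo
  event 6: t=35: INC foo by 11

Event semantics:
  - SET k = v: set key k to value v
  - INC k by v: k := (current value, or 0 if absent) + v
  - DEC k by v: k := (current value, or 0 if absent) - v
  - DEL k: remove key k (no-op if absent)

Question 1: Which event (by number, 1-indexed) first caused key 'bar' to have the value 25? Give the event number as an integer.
Looking for first event where bar becomes 25:
  event 3: bar = 12
  event 4: bar 12 -> 25  <-- first match

Answer: 4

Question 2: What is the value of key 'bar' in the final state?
Track key 'bar' through all 6 events:
  event 1 (t=9: DEC baz by 12): bar unchanged
  event 2 (t=10: DEL baz): bar unchanged
  event 3 (t=18: SET bar = 12): bar (absent) -> 12
  event 4 (t=21: INC bar by 13): bar 12 -> 25
  event 5 (t=30: DEL foo): bar unchanged
  event 6 (t=35: INC foo by 11): bar unchanged
Final: bar = 25

Answer: 25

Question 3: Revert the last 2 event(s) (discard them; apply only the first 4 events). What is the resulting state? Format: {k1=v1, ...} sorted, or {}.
Answer: {bar=25}

Derivation:
Keep first 4 events (discard last 2):
  after event 1 (t=9: DEC baz by 12): {baz=-12}
  after event 2 (t=10: DEL baz): {}
  after event 3 (t=18: SET bar = 12): {bar=12}
  after event 4 (t=21: INC bar by 13): {bar=25}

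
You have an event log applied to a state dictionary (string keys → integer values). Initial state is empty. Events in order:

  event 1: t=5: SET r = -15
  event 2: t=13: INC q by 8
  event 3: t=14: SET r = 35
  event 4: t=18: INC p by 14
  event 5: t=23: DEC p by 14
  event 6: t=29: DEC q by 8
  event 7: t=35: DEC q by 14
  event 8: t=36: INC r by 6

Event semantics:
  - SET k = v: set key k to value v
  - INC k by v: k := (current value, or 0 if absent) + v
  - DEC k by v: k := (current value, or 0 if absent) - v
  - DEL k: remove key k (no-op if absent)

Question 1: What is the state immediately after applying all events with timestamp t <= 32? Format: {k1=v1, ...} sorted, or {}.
Answer: {p=0, q=0, r=35}

Derivation:
Apply events with t <= 32 (6 events):
  after event 1 (t=5: SET r = -15): {r=-15}
  after event 2 (t=13: INC q by 8): {q=8, r=-15}
  after event 3 (t=14: SET r = 35): {q=8, r=35}
  after event 4 (t=18: INC p by 14): {p=14, q=8, r=35}
  after event 5 (t=23: DEC p by 14): {p=0, q=8, r=35}
  after event 6 (t=29: DEC q by 8): {p=0, q=0, r=35}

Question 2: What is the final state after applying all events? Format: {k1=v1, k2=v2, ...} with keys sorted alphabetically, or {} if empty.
  after event 1 (t=5: SET r = -15): {r=-15}
  after event 2 (t=13: INC q by 8): {q=8, r=-15}
  after event 3 (t=14: SET r = 35): {q=8, r=35}
  after event 4 (t=18: INC p by 14): {p=14, q=8, r=35}
  after event 5 (t=23: DEC p by 14): {p=0, q=8, r=35}
  after event 6 (t=29: DEC q by 8): {p=0, q=0, r=35}
  after event 7 (t=35: DEC q by 14): {p=0, q=-14, r=35}
  after event 8 (t=36: INC r by 6): {p=0, q=-14, r=41}

Answer: {p=0, q=-14, r=41}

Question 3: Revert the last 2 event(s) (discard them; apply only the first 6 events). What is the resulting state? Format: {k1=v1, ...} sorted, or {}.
Keep first 6 events (discard last 2):
  after event 1 (t=5: SET r = -15): {r=-15}
  after event 2 (t=13: INC q by 8): {q=8, r=-15}
  after event 3 (t=14: SET r = 35): {q=8, r=35}
  after event 4 (t=18: INC p by 14): {p=14, q=8, r=35}
  after event 5 (t=23: DEC p by 14): {p=0, q=8, r=35}
  after event 6 (t=29: DEC q by 8): {p=0, q=0, r=35}

Answer: {p=0, q=0, r=35}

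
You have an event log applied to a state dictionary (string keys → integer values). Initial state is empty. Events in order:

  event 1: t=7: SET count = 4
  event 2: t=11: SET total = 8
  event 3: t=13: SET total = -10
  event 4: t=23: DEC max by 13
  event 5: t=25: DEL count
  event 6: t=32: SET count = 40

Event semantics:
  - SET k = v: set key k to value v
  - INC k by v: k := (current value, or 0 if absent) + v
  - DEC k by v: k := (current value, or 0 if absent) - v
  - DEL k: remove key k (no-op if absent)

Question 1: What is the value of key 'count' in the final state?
Track key 'count' through all 6 events:
  event 1 (t=7: SET count = 4): count (absent) -> 4
  event 2 (t=11: SET total = 8): count unchanged
  event 3 (t=13: SET total = -10): count unchanged
  event 4 (t=23: DEC max by 13): count unchanged
  event 5 (t=25: DEL count): count 4 -> (absent)
  event 6 (t=32: SET count = 40): count (absent) -> 40
Final: count = 40

Answer: 40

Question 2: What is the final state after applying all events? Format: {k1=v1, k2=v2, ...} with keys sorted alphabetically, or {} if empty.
Answer: {count=40, max=-13, total=-10}

Derivation:
  after event 1 (t=7: SET count = 4): {count=4}
  after event 2 (t=11: SET total = 8): {count=4, total=8}
  after event 3 (t=13: SET total = -10): {count=4, total=-10}
  after event 4 (t=23: DEC max by 13): {count=4, max=-13, total=-10}
  after event 5 (t=25: DEL count): {max=-13, total=-10}
  after event 6 (t=32: SET count = 40): {count=40, max=-13, total=-10}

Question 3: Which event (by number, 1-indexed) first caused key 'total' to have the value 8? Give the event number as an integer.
Answer: 2

Derivation:
Looking for first event where total becomes 8:
  event 2: total (absent) -> 8  <-- first match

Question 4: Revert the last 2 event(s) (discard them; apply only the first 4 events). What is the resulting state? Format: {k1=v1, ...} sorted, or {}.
Keep first 4 events (discard last 2):
  after event 1 (t=7: SET count = 4): {count=4}
  after event 2 (t=11: SET total = 8): {count=4, total=8}
  after event 3 (t=13: SET total = -10): {count=4, total=-10}
  after event 4 (t=23: DEC max by 13): {count=4, max=-13, total=-10}

Answer: {count=4, max=-13, total=-10}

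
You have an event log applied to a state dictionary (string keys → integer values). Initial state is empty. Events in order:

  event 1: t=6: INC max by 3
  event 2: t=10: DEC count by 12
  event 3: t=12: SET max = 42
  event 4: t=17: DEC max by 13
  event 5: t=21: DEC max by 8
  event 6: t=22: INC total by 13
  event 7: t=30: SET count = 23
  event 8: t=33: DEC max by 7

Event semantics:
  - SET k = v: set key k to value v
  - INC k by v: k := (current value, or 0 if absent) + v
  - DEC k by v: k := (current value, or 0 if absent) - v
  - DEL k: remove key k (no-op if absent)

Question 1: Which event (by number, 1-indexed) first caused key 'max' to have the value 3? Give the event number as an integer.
Answer: 1

Derivation:
Looking for first event where max becomes 3:
  event 1: max (absent) -> 3  <-- first match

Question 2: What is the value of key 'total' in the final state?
Track key 'total' through all 8 events:
  event 1 (t=6: INC max by 3): total unchanged
  event 2 (t=10: DEC count by 12): total unchanged
  event 3 (t=12: SET max = 42): total unchanged
  event 4 (t=17: DEC max by 13): total unchanged
  event 5 (t=21: DEC max by 8): total unchanged
  event 6 (t=22: INC total by 13): total (absent) -> 13
  event 7 (t=30: SET count = 23): total unchanged
  event 8 (t=33: DEC max by 7): total unchanged
Final: total = 13

Answer: 13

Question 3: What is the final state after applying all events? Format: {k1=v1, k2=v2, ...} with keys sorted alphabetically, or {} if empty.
Answer: {count=23, max=14, total=13}

Derivation:
  after event 1 (t=6: INC max by 3): {max=3}
  after event 2 (t=10: DEC count by 12): {count=-12, max=3}
  after event 3 (t=12: SET max = 42): {count=-12, max=42}
  after event 4 (t=17: DEC max by 13): {count=-12, max=29}
  after event 5 (t=21: DEC max by 8): {count=-12, max=21}
  after event 6 (t=22: INC total by 13): {count=-12, max=21, total=13}
  after event 7 (t=30: SET count = 23): {count=23, max=21, total=13}
  after event 8 (t=33: DEC max by 7): {count=23, max=14, total=13}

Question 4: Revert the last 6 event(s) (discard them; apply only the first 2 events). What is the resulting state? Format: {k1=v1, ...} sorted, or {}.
Keep first 2 events (discard last 6):
  after event 1 (t=6: INC max by 3): {max=3}
  after event 2 (t=10: DEC count by 12): {count=-12, max=3}

Answer: {count=-12, max=3}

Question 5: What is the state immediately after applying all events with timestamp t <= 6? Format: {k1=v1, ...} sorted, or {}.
Apply events with t <= 6 (1 events):
  after event 1 (t=6: INC max by 3): {max=3}

Answer: {max=3}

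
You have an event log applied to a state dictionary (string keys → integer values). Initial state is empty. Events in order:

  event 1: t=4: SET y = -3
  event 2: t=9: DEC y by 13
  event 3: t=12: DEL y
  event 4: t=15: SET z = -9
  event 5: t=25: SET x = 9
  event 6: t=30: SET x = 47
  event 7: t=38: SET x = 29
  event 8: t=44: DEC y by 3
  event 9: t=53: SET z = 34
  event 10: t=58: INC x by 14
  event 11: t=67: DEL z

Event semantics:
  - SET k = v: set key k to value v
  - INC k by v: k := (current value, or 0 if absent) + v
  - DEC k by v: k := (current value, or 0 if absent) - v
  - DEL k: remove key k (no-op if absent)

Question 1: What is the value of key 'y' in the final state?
Answer: -3

Derivation:
Track key 'y' through all 11 events:
  event 1 (t=4: SET y = -3): y (absent) -> -3
  event 2 (t=9: DEC y by 13): y -3 -> -16
  event 3 (t=12: DEL y): y -16 -> (absent)
  event 4 (t=15: SET z = -9): y unchanged
  event 5 (t=25: SET x = 9): y unchanged
  event 6 (t=30: SET x = 47): y unchanged
  event 7 (t=38: SET x = 29): y unchanged
  event 8 (t=44: DEC y by 3): y (absent) -> -3
  event 9 (t=53: SET z = 34): y unchanged
  event 10 (t=58: INC x by 14): y unchanged
  event 11 (t=67: DEL z): y unchanged
Final: y = -3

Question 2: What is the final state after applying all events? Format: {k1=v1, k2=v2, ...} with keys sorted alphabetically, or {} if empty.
  after event 1 (t=4: SET y = -3): {y=-3}
  after event 2 (t=9: DEC y by 13): {y=-16}
  after event 3 (t=12: DEL y): {}
  after event 4 (t=15: SET z = -9): {z=-9}
  after event 5 (t=25: SET x = 9): {x=9, z=-9}
  after event 6 (t=30: SET x = 47): {x=47, z=-9}
  after event 7 (t=38: SET x = 29): {x=29, z=-9}
  after event 8 (t=44: DEC y by 3): {x=29, y=-3, z=-9}
  after event 9 (t=53: SET z = 34): {x=29, y=-3, z=34}
  after event 10 (t=58: INC x by 14): {x=43, y=-3, z=34}
  after event 11 (t=67: DEL z): {x=43, y=-3}

Answer: {x=43, y=-3}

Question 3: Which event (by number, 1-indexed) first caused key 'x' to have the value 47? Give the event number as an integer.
Looking for first event where x becomes 47:
  event 5: x = 9
  event 6: x 9 -> 47  <-- first match

Answer: 6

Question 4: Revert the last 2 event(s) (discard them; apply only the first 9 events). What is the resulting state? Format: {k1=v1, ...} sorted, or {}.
Answer: {x=29, y=-3, z=34}

Derivation:
Keep first 9 events (discard last 2):
  after event 1 (t=4: SET y = -3): {y=-3}
  after event 2 (t=9: DEC y by 13): {y=-16}
  after event 3 (t=12: DEL y): {}
  after event 4 (t=15: SET z = -9): {z=-9}
  after event 5 (t=25: SET x = 9): {x=9, z=-9}
  after event 6 (t=30: SET x = 47): {x=47, z=-9}
  after event 7 (t=38: SET x = 29): {x=29, z=-9}
  after event 8 (t=44: DEC y by 3): {x=29, y=-3, z=-9}
  after event 9 (t=53: SET z = 34): {x=29, y=-3, z=34}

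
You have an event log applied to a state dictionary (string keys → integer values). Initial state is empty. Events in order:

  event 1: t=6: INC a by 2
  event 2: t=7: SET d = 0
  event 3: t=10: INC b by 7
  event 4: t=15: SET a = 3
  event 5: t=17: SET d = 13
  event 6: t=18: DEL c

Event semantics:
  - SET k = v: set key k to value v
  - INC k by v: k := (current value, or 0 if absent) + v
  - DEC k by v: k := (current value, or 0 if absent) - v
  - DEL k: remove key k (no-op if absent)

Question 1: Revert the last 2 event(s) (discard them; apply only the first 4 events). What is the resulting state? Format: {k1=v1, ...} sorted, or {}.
Keep first 4 events (discard last 2):
  after event 1 (t=6: INC a by 2): {a=2}
  after event 2 (t=7: SET d = 0): {a=2, d=0}
  after event 3 (t=10: INC b by 7): {a=2, b=7, d=0}
  after event 4 (t=15: SET a = 3): {a=3, b=7, d=0}

Answer: {a=3, b=7, d=0}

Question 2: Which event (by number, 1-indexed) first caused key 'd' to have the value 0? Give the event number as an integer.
Answer: 2

Derivation:
Looking for first event where d becomes 0:
  event 2: d (absent) -> 0  <-- first match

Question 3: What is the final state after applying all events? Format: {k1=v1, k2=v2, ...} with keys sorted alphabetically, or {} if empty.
  after event 1 (t=6: INC a by 2): {a=2}
  after event 2 (t=7: SET d = 0): {a=2, d=0}
  after event 3 (t=10: INC b by 7): {a=2, b=7, d=0}
  after event 4 (t=15: SET a = 3): {a=3, b=7, d=0}
  after event 5 (t=17: SET d = 13): {a=3, b=7, d=13}
  after event 6 (t=18: DEL c): {a=3, b=7, d=13}

Answer: {a=3, b=7, d=13}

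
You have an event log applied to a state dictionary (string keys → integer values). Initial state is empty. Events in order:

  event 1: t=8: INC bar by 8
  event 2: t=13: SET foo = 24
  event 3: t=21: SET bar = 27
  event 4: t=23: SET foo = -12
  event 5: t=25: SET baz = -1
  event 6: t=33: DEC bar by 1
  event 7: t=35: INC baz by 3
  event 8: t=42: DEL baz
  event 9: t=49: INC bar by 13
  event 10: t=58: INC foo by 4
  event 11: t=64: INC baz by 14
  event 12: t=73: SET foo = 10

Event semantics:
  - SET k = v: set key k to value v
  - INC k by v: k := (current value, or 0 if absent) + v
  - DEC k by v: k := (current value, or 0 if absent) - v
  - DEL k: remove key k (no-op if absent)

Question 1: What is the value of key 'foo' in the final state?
Answer: 10

Derivation:
Track key 'foo' through all 12 events:
  event 1 (t=8: INC bar by 8): foo unchanged
  event 2 (t=13: SET foo = 24): foo (absent) -> 24
  event 3 (t=21: SET bar = 27): foo unchanged
  event 4 (t=23: SET foo = -12): foo 24 -> -12
  event 5 (t=25: SET baz = -1): foo unchanged
  event 6 (t=33: DEC bar by 1): foo unchanged
  event 7 (t=35: INC baz by 3): foo unchanged
  event 8 (t=42: DEL baz): foo unchanged
  event 9 (t=49: INC bar by 13): foo unchanged
  event 10 (t=58: INC foo by 4): foo -12 -> -8
  event 11 (t=64: INC baz by 14): foo unchanged
  event 12 (t=73: SET foo = 10): foo -8 -> 10
Final: foo = 10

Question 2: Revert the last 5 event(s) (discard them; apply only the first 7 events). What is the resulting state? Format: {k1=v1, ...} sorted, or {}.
Answer: {bar=26, baz=2, foo=-12}

Derivation:
Keep first 7 events (discard last 5):
  after event 1 (t=8: INC bar by 8): {bar=8}
  after event 2 (t=13: SET foo = 24): {bar=8, foo=24}
  after event 3 (t=21: SET bar = 27): {bar=27, foo=24}
  after event 4 (t=23: SET foo = -12): {bar=27, foo=-12}
  after event 5 (t=25: SET baz = -1): {bar=27, baz=-1, foo=-12}
  after event 6 (t=33: DEC bar by 1): {bar=26, baz=-1, foo=-12}
  after event 7 (t=35: INC baz by 3): {bar=26, baz=2, foo=-12}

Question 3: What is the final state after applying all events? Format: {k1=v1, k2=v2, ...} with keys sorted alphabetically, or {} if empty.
Answer: {bar=39, baz=14, foo=10}

Derivation:
  after event 1 (t=8: INC bar by 8): {bar=8}
  after event 2 (t=13: SET foo = 24): {bar=8, foo=24}
  after event 3 (t=21: SET bar = 27): {bar=27, foo=24}
  after event 4 (t=23: SET foo = -12): {bar=27, foo=-12}
  after event 5 (t=25: SET baz = -1): {bar=27, baz=-1, foo=-12}
  after event 6 (t=33: DEC bar by 1): {bar=26, baz=-1, foo=-12}
  after event 7 (t=35: INC baz by 3): {bar=26, baz=2, foo=-12}
  after event 8 (t=42: DEL baz): {bar=26, foo=-12}
  after event 9 (t=49: INC bar by 13): {bar=39, foo=-12}
  after event 10 (t=58: INC foo by 4): {bar=39, foo=-8}
  after event 11 (t=64: INC baz by 14): {bar=39, baz=14, foo=-8}
  after event 12 (t=73: SET foo = 10): {bar=39, baz=14, foo=10}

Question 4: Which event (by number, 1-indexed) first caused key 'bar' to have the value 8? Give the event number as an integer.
Answer: 1

Derivation:
Looking for first event where bar becomes 8:
  event 1: bar (absent) -> 8  <-- first match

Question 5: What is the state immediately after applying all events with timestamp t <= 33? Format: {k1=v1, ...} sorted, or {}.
Apply events with t <= 33 (6 events):
  after event 1 (t=8: INC bar by 8): {bar=8}
  after event 2 (t=13: SET foo = 24): {bar=8, foo=24}
  after event 3 (t=21: SET bar = 27): {bar=27, foo=24}
  after event 4 (t=23: SET foo = -12): {bar=27, foo=-12}
  after event 5 (t=25: SET baz = -1): {bar=27, baz=-1, foo=-12}
  after event 6 (t=33: DEC bar by 1): {bar=26, baz=-1, foo=-12}

Answer: {bar=26, baz=-1, foo=-12}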